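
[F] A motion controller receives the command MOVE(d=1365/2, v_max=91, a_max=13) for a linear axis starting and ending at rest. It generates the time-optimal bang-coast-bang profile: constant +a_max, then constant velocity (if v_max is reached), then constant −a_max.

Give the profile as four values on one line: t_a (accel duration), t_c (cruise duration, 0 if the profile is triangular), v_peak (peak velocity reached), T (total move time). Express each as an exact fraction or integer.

(v_max)²/a_max = 91²/13 = 637
1365/2 ≥ 637 so v_max reached
t_a = 91/13 = 7; v_peak = 91
d_cruise = 1365/2 − 637 = 91/2; t_c = (91/2)/91 = 1/2
T = 2·7 + 1/2 = 29/2

t_a=7 t_c=1/2 v_peak=91 T=29/2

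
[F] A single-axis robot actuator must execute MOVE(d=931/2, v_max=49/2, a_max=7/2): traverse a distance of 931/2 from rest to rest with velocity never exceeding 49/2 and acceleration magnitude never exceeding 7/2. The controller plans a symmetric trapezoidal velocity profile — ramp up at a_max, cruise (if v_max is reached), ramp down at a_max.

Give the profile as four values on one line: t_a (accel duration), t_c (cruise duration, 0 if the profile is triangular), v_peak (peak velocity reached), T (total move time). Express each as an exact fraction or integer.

vₘ²/aₘ = (49/2)²/(7/2) = 343/2
931/2 ≥ 343/2 so v_max reached
t_a = (49/2)/(7/2) = 7; v_peak = 49/2
d_cruise = 931/2 − 343/2 = 294; t_c = 294/(49/2) = 12
T = 2·7 + 12 = 26

t_a=7 t_c=12 v_peak=49/2 T=26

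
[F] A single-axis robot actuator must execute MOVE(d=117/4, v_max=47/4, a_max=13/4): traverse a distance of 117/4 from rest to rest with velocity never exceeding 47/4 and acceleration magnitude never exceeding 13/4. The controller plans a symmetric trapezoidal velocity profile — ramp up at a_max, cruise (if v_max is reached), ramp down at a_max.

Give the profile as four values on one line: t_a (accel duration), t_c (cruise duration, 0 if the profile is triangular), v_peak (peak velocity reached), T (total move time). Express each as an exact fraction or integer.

t_a=3 t_c=0 v_peak=39/4 T=6

(v_max)²/a_max = (47/4)²/(13/4) = 2209/52
117/4 < 2209/52 → triangular
v_peak = √(117/4·13/4) = √(1521/16) = 39/4
t_a = (39/4)/(13/4) = 3; t_c = 0
T = 2·3 = 6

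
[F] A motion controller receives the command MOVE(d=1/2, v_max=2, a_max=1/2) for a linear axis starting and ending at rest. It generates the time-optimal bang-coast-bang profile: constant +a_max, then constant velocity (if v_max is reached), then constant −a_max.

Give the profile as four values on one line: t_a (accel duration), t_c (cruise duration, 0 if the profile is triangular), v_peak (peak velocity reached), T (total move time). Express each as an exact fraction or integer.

t_a=1 t_c=0 v_peak=1/2 T=2

v_max²/a_max = 2²/(1/2) = 8
1/2 < 8 so t_c = 0
v_peak = √(1/2·1/2) = √(1/4) = 1/2
t_a = (1/2)/(1/2) = 1; t_c = 0
T = 2·1 = 2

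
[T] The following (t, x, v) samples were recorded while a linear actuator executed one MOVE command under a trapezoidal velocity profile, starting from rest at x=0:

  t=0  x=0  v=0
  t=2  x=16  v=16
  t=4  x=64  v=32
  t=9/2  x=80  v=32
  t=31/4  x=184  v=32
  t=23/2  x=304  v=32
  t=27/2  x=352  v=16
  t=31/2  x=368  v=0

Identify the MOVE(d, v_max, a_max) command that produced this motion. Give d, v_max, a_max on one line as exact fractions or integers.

final state: t=31/2, x=368, v=0 → d = 368
a_max = (16−0)/(2−0) = 8
max v = 32 over t∈[4,23/2] → v_max = 32
check: 32·(4+15/2) = 368 ✓

d=368 v_max=32 a_max=8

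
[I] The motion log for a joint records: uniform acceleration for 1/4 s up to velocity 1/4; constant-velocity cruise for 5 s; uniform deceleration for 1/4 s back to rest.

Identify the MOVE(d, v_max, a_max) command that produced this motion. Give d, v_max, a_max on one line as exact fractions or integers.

a_max = (1/4)/(1/4) = 1
d_a = ½·1/4·1/4 = 1/32; d_c = 1/4·5 = 5/4
d = 2·1/32 + 5/4 = 21/16
t_c = 5 > 0 ⇒ limit active, v_max = 1/4

d=21/16 v_max=1/4 a_max=1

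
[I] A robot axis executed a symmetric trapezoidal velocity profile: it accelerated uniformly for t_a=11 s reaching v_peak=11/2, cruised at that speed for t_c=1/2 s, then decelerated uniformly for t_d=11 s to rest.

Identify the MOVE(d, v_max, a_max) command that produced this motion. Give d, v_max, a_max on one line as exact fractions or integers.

a_max = (11/2)/11 = 1/2
d_a = ½·11/2·11 = 121/4; d_c = 11/2·1/2 = 11/4
d = 2·121/4 + 11/4 = 253/4
t_c = 1/2 > 0 ⇒ limit active, v_max = 11/2

d=253/4 v_max=11/2 a_max=1/2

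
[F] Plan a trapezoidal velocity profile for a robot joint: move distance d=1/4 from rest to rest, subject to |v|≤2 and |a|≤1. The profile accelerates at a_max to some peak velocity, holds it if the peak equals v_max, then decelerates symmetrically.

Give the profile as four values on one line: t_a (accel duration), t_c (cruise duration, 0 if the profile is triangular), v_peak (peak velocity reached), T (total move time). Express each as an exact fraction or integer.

(v_max)²/a_max = 2²/1 = 4
1/4 < 4 → triangular
v_peak = √(1/4·1) = √(1/4) = 1/2
t_a = (1/2)/1 = 1/2; t_c = 0
T = 2·1/2 = 1

t_a=1/2 t_c=0 v_peak=1/2 T=1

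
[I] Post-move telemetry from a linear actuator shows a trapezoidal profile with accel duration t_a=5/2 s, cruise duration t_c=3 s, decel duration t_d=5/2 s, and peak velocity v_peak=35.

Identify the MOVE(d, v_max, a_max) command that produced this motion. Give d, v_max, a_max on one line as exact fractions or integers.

a_max = 35/(5/2) = 14
d_a = ½·35·5/2 = 175/4; d_c = 35·3 = 105
d = 2·175/4 + 105 = 385/2
t_c = 3 > 0 ⇒ limit active, v_max = 35

d=385/2 v_max=35 a_max=14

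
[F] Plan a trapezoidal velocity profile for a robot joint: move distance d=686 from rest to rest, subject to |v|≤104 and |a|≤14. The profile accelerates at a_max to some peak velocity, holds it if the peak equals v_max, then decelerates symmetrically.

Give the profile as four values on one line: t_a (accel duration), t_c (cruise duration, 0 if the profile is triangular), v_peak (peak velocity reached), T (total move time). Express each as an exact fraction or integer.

(v_max)²/a_max = 104²/14 = 5408/7
686 < 5408/7 ⇒ no cruise
v_peak = √(686·14) = √9604 = 98
t_a = 98/14 = 7; t_c = 0
T = 2·7 = 14

t_a=7 t_c=0 v_peak=98 T=14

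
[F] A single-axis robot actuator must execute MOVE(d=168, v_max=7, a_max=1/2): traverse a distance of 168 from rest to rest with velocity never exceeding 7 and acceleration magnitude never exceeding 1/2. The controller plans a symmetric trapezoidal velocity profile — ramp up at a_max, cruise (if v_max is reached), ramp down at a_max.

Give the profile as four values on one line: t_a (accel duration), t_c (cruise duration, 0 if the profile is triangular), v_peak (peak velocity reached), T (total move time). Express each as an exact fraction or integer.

v_max²/a_max = 7²/(1/2) = 98
168 ≥ 98 ⇒ cruise phase
t_a = 7/(1/2) = 14; v_peak = 7
d_cruise = 168 − 98 = 70; t_c = 70/7 = 10
T = 2·14 + 10 = 38

t_a=14 t_c=10 v_peak=7 T=38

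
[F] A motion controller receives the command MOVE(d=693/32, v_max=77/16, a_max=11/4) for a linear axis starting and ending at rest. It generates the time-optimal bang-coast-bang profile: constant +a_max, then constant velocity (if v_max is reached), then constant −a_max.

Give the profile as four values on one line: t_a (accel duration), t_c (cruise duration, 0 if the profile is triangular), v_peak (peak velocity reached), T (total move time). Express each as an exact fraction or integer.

(v_max)²/a_max = (77/16)²/(11/4) = 539/64
693/32 ≥ 539/64 ⇒ cruise phase
t_a = (77/16)/(11/4) = 7/4; v_peak = 77/16
d_cruise = 693/32 − 539/64 = 847/64; t_c = (847/64)/(77/16) = 11/4
T = 2·7/4 + 11/4 = 25/4

t_a=7/4 t_c=11/4 v_peak=77/16 T=25/4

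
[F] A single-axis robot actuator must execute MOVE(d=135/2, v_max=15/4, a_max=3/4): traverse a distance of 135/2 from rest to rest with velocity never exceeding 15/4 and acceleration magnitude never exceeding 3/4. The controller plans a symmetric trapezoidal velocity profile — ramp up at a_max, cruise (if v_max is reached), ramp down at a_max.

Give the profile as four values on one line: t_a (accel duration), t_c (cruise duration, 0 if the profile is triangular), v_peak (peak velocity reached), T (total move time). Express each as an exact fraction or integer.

t_a=5 t_c=13 v_peak=15/4 T=23

(v_max)²/a_max = (15/4)²/(3/4) = 75/4
135/2 ≥ 75/4 so v_max reached
t_a = (15/4)/(3/4) = 5; v_peak = 15/4
d_cruise = 135/2 − 75/4 = 195/4; t_c = (195/4)/(15/4) = 13
T = 2·5 + 13 = 23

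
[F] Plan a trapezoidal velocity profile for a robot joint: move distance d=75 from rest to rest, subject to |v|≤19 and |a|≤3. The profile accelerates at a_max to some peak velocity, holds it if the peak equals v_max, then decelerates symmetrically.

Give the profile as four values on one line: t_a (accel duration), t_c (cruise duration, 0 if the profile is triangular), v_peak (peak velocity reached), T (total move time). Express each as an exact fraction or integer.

v_max²/a_max = 19²/3 = 361/3
75 < 361/3 so t_c = 0
v_peak = √(75·3) = √225 = 15
t_a = 15/3 = 5; t_c = 0
T = 2·5 = 10

t_a=5 t_c=0 v_peak=15 T=10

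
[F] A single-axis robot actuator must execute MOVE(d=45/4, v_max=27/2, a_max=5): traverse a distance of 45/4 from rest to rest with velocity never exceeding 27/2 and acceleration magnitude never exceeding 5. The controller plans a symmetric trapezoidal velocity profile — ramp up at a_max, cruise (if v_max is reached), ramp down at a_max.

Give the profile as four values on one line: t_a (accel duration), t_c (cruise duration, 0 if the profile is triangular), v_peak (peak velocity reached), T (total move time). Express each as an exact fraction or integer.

(v_max)²/a_max = (27/2)²/5 = 729/20
45/4 < 729/20 so t_c = 0
v_peak = √(45/4·5) = √(225/4) = 15/2
t_a = (15/2)/5 = 3/2; t_c = 0
T = 2·3/2 = 3

t_a=3/2 t_c=0 v_peak=15/2 T=3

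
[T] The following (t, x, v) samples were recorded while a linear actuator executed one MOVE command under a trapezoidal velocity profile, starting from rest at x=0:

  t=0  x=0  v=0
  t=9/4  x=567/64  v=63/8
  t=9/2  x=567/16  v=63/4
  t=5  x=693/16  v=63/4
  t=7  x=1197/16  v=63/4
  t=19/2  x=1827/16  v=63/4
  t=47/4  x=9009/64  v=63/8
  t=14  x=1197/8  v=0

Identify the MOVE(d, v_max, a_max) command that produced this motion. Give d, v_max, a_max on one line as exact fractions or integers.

d=1197/8 v_max=63/4 a_max=7/2

final state: t=14, x=1197/8, v=0 → d = 1197/8
a_max = (63/8−0)/(9/4−0) = 7/2
max v = 63/4 over t∈[9/2,19/2] → v_max = 63/4
check: 63/4·(9/2+5) = 1197/8 ✓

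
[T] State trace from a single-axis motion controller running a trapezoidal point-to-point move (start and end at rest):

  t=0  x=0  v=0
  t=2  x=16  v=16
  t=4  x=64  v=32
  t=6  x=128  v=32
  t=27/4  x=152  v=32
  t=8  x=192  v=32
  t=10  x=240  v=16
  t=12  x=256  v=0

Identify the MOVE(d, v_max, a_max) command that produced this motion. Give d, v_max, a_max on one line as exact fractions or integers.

final state: t=12, x=256, v=0 → d = 256
a_max = (16−0)/(2−0) = 8
max v = 32 over t∈[4,8] → v_max = 32
check: 32·(4+4) = 256 ✓

d=256 v_max=32 a_max=8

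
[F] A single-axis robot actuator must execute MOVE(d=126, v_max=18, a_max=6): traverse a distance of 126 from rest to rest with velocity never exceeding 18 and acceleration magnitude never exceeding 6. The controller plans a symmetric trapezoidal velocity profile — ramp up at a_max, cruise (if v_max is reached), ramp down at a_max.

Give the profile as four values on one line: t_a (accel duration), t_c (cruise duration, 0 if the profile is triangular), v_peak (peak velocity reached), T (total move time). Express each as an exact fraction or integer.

t_a=3 t_c=4 v_peak=18 T=10

vₘ²/aₘ = 18²/6 = 54
126 ≥ 54 ⇒ cruise phase
t_a = 18/6 = 3; v_peak = 18
d_cruise = 126 − 54 = 72; t_c = 72/18 = 4
T = 2·3 + 4 = 10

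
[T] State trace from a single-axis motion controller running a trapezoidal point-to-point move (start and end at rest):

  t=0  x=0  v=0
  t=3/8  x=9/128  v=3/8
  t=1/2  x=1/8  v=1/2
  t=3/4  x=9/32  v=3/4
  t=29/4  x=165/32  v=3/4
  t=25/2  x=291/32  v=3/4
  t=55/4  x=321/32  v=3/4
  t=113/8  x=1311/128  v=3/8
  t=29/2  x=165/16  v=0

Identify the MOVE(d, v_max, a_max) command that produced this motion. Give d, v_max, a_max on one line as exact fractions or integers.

final state: t=29/2, x=165/16, v=0 → d = 165/16
a_max = (3/8−0)/(3/8−0) = 1
max v = 3/4 over t∈[3/4,55/4] → v_max = 3/4
check: 3/4·(3/4+13) = 165/16 ✓

d=165/16 v_max=3/4 a_max=1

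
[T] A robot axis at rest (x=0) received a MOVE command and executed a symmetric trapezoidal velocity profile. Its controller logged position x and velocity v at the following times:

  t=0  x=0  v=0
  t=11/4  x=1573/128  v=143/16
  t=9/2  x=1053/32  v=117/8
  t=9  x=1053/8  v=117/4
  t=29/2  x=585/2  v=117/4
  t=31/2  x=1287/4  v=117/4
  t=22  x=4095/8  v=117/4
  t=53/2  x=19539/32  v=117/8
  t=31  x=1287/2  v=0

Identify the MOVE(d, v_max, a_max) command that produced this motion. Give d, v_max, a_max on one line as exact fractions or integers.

final state: t=31, x=1287/2, v=0 → d = 1287/2
a_max = (143/16−0)/(11/4−0) = 13/4
max v = 117/4 over t∈[9,22] → v_max = 117/4
check: 117/4·(9+13) = 1287/2 ✓

d=1287/2 v_max=117/4 a_max=13/4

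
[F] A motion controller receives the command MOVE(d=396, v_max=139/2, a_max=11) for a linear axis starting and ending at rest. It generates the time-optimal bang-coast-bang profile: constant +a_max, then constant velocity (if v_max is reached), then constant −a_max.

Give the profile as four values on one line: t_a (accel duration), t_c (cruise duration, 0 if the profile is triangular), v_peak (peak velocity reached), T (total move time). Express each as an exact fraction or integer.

(v_max)²/a_max = (139/2)²/11 = 19321/44
396 < 19321/44 → triangular
v_peak = √(396·11) = √4356 = 66
t_a = 66/11 = 6; t_c = 0
T = 2·6 = 12

t_a=6 t_c=0 v_peak=66 T=12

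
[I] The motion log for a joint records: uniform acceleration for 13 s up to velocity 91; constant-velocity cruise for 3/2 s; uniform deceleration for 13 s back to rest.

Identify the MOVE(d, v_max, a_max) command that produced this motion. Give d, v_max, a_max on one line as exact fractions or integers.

a_max = 91/13 = 7
d_a = ½·91·13 = 1183/2; d_c = 91·3/2 = 273/2
d = 2·1183/2 + 273/2 = 2639/2
t_c = 3/2 > 0 ⇒ limit active, v_max = 91

d=2639/2 v_max=91 a_max=7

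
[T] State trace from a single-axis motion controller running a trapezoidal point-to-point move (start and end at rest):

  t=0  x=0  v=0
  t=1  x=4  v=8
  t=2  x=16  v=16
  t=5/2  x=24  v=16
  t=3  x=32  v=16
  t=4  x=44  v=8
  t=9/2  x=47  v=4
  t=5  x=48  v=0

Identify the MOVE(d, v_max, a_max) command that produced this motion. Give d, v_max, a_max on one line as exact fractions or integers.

final state: t=5, x=48, v=0 → d = 48
a_max = (8−0)/(1−0) = 8
max v = 16 over t∈[2,3] → v_max = 16
check: 16·(2+1) = 48 ✓

d=48 v_max=16 a_max=8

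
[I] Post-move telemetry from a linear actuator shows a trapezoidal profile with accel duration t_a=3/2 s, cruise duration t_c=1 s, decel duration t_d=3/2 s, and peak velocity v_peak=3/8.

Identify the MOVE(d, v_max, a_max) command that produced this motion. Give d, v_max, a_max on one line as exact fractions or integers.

a_max = (3/8)/(3/2) = 1/4
d_a = ½·3/8·3/2 = 9/32; d_c = 3/8·1 = 3/8
d = 2·9/32 + 3/8 = 15/16
t_c = 1 > 0 ⇒ limit active, v_max = 3/8

d=15/16 v_max=3/8 a_max=1/4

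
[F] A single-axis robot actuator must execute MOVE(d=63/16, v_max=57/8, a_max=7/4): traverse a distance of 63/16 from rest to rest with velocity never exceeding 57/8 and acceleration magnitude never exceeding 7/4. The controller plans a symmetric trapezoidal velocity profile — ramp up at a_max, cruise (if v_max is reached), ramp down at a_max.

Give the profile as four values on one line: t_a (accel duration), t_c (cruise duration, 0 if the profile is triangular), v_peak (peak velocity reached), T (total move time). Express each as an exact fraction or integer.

v_max²/a_max = (57/8)²/(7/4) = 3249/112
63/16 < 3249/112 so t_c = 0
v_peak = √(63/16·7/4) = √(441/64) = 21/8
t_a = (21/8)/(7/4) = 3/2; t_c = 0
T = 2·3/2 = 3

t_a=3/2 t_c=0 v_peak=21/8 T=3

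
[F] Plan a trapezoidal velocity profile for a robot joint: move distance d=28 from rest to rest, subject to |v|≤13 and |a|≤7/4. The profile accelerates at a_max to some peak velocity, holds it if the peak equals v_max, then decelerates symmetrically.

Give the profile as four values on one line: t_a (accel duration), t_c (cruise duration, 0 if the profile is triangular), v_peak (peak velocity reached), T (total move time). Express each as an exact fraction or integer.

(v_max)²/a_max = 13²/(7/4) = 676/7
28 < 676/7 ⇒ no cruise
v_peak = √(28·7/4) = √49 = 7
t_a = 7/(7/4) = 4; t_c = 0
T = 2·4 = 8

t_a=4 t_c=0 v_peak=7 T=8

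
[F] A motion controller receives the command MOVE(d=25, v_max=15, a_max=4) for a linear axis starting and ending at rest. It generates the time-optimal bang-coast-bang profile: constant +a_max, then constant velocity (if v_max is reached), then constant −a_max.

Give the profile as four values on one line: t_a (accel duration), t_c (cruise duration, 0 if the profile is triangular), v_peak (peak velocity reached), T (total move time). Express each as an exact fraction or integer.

(v_max)²/a_max = 15²/4 = 225/4
25 < 225/4 → triangular
v_peak = √(25·4) = √100 = 10
t_a = 10/4 = 5/2; t_c = 0
T = 2·5/2 = 5

t_a=5/2 t_c=0 v_peak=10 T=5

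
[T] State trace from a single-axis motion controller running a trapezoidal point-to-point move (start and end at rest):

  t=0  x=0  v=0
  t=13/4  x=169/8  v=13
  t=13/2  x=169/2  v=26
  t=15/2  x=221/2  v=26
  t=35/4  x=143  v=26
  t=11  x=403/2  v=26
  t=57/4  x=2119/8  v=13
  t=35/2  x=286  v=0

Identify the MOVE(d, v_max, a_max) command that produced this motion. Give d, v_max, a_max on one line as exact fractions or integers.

d=286 v_max=26 a_max=4

final state: t=35/2, x=286, v=0 → d = 286
a_max = (13−0)/(13/4−0) = 4
max v = 26 over t∈[13/2,11] → v_max = 26
check: 26·(13/2+9/2) = 286 ✓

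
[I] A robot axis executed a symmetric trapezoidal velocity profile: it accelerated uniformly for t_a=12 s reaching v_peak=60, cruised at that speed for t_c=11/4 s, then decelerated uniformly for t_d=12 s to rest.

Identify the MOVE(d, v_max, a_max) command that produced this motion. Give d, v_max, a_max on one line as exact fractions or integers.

a_max = 60/12 = 5
d_a = ½·60·12 = 360; d_c = 60·11/4 = 165
d = 2·360 + 165 = 885
t_c = 11/4 > 0 so v_max = 60

d=885 v_max=60 a_max=5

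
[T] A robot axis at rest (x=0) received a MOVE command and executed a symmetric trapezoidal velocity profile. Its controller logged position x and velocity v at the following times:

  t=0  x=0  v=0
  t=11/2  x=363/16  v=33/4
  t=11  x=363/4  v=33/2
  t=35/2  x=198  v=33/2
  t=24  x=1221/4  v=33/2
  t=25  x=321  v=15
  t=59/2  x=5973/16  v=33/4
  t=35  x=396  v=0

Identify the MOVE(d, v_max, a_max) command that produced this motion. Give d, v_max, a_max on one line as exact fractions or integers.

d=396 v_max=33/2 a_max=3/2

final state: t=35, x=396, v=0 → d = 396
a_max = (33/4−0)/(11/2−0) = 3/2
max v = 33/2 over t∈[11,24] → v_max = 33/2
check: 33/2·(11+13) = 396 ✓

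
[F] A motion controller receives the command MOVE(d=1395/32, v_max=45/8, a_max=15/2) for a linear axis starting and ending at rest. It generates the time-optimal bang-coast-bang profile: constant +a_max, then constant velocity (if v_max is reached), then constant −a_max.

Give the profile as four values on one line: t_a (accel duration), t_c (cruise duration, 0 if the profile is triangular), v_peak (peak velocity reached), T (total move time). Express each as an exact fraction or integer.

t_a=3/4 t_c=7 v_peak=45/8 T=17/2

(v_max)²/a_max = (45/8)²/(15/2) = 135/32
1395/32 ≥ 135/32 so v_max reached
t_a = (45/8)/(15/2) = 3/4; v_peak = 45/8
d_cruise = 1395/32 − 135/32 = 315/8; t_c = (315/8)/(45/8) = 7
T = 2·3/4 + 7 = 17/2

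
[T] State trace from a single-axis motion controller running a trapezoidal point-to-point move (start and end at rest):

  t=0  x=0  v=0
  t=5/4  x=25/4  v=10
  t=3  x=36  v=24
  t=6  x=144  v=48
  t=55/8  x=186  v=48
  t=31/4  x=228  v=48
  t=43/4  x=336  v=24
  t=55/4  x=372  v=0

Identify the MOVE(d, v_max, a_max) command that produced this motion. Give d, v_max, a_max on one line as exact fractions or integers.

final state: t=55/4, x=372, v=0 → d = 372
a_max = (10−0)/(5/4−0) = 8
max v = 48 over t∈[6,31/4] → v_max = 48
check: 48·(6+7/4) = 372 ✓

d=372 v_max=48 a_max=8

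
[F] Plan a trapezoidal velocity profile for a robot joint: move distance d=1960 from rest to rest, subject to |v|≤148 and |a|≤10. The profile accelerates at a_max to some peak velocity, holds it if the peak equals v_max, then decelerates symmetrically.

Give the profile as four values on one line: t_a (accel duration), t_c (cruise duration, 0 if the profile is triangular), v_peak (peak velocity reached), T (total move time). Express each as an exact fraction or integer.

v_max²/a_max = 148²/10 = 10952/5
1960 < 10952/5 → triangular
v_peak = √(1960·10) = √19600 = 140
t_a = 140/10 = 14; t_c = 0
T = 2·14 = 28

t_a=14 t_c=0 v_peak=140 T=28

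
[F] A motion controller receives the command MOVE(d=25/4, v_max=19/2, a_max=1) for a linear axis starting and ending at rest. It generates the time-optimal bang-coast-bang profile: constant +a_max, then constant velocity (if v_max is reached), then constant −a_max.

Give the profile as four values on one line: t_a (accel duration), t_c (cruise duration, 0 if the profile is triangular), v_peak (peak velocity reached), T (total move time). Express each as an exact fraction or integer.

(v_max)²/a_max = (19/2)²/1 = 361/4
25/4 < 361/4 so t_c = 0
v_peak = √(25/4·1) = √(25/4) = 5/2
t_a = (5/2)/1 = 5/2; t_c = 0
T = 2·5/2 = 5

t_a=5/2 t_c=0 v_peak=5/2 T=5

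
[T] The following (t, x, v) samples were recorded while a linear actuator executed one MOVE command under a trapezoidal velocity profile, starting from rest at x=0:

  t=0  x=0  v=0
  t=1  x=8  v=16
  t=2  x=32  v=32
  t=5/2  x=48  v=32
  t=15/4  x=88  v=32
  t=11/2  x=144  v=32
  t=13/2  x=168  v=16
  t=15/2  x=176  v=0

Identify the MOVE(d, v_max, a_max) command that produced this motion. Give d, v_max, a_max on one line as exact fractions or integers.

d=176 v_max=32 a_max=16

final state: t=15/2, x=176, v=0 → d = 176
a_max = (16−0)/(1−0) = 16
max v = 32 over t∈[2,11/2] → v_max = 32
check: 32·(2+7/2) = 176 ✓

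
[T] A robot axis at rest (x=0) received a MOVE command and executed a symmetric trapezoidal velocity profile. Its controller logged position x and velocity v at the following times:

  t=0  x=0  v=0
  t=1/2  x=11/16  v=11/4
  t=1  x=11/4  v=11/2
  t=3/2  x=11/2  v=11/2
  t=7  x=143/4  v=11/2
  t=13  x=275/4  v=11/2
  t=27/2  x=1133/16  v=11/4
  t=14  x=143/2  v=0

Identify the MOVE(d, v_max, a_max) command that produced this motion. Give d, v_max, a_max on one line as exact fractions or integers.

final state: t=14, x=143/2, v=0 → d = 143/2
a_max = (11/4−0)/(1/2−0) = 11/2
max v = 11/2 over t∈[1,13] → v_max = 11/2
check: 11/2·(1+12) = 143/2 ✓

d=143/2 v_max=11/2 a_max=11/2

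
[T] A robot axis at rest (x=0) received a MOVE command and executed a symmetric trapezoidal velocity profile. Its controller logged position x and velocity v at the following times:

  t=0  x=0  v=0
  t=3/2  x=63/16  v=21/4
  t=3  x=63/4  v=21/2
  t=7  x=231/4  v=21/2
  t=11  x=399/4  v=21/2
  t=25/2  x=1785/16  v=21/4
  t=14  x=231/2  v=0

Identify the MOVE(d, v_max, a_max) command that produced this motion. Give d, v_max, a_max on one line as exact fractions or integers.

final state: t=14, x=231/2, v=0 → d = 231/2
a_max = (21/4−0)/(3/2−0) = 7/2
max v = 21/2 over t∈[3,11] → v_max = 21/2
check: 21/2·(3+8) = 231/2 ✓

d=231/2 v_max=21/2 a_max=7/2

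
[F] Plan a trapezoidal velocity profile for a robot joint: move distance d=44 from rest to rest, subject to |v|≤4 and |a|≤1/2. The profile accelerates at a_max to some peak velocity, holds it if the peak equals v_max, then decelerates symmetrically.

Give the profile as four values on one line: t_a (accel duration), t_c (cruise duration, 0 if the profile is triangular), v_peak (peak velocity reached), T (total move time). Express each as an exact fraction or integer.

vₘ²/aₘ = 4²/(1/2) = 32
44 ≥ 32 so v_max reached
t_a = 4/(1/2) = 8; v_peak = 4
d_cruise = 44 − 32 = 12; t_c = 12/4 = 3
T = 2·8 + 3 = 19

t_a=8 t_c=3 v_peak=4 T=19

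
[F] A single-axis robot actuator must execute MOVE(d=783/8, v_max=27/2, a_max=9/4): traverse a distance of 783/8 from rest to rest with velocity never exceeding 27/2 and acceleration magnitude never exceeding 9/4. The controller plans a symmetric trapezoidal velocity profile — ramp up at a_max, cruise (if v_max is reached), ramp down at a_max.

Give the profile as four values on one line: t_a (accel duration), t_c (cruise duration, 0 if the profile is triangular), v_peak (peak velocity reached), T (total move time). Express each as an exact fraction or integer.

t_a=6 t_c=5/4 v_peak=27/2 T=53/4

(v_max)²/a_max = (27/2)²/(9/4) = 81
783/8 ≥ 81 → trapezoidal
t_a = (27/2)/(9/4) = 6; v_peak = 27/2
d_cruise = 783/8 − 81 = 135/8; t_c = (135/8)/(27/2) = 5/4
T = 2·6 + 5/4 = 53/4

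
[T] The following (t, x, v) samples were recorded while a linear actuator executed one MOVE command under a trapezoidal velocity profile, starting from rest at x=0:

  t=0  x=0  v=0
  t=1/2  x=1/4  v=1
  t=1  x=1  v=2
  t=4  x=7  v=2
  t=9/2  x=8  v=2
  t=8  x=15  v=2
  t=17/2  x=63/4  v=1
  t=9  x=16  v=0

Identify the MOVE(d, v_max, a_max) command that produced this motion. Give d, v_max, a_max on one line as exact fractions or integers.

d=16 v_max=2 a_max=2

final state: t=9, x=16, v=0 → d = 16
a_max = (1−0)/(1/2−0) = 2
max v = 2 over t∈[1,8] → v_max = 2
check: 2·(1+7) = 16 ✓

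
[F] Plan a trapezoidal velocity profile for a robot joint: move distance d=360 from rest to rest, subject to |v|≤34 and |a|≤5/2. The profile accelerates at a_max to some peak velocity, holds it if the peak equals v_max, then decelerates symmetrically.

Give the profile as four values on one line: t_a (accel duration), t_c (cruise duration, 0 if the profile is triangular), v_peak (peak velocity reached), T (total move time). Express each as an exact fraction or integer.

t_a=12 t_c=0 v_peak=30 T=24

vₘ²/aₘ = 34²/(5/2) = 2312/5
360 < 2312/5 → triangular
v_peak = √(360·5/2) = √900 = 30
t_a = 30/(5/2) = 12; t_c = 0
T = 2·12 = 24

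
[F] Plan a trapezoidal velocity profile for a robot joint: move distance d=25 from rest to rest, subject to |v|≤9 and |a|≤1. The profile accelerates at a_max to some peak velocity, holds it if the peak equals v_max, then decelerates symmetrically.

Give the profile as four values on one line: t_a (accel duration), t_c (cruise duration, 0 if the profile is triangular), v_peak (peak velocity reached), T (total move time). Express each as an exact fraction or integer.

t_a=5 t_c=0 v_peak=5 T=10

(v_max)²/a_max = 9²/1 = 81
25 < 81 → triangular
v_peak = √(25·1) = √25 = 5
t_a = 5/1 = 5; t_c = 0
T = 2·5 = 10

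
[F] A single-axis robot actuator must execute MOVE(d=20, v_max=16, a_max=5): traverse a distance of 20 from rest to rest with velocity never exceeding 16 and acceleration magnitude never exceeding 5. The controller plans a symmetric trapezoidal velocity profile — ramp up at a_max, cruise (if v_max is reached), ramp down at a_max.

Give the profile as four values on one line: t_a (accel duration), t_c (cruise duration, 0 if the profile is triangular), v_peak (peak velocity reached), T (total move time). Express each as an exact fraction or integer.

v_max²/a_max = 16²/5 = 256/5
20 < 256/5 → triangular
v_peak = √(20·5) = √100 = 10
t_a = 10/5 = 2; t_c = 0
T = 2·2 = 4

t_a=2 t_c=0 v_peak=10 T=4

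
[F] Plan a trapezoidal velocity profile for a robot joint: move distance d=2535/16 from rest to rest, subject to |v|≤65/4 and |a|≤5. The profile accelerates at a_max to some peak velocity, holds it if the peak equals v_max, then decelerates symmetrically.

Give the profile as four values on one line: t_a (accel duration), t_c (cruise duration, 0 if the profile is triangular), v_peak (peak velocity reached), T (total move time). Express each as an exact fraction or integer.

v_max²/a_max = (65/4)²/5 = 845/16
2535/16 ≥ 845/16 ⇒ cruise phase
t_a = (65/4)/5 = 13/4; v_peak = 65/4
d_cruise = 2535/16 − 845/16 = 845/8; t_c = (845/8)/(65/4) = 13/2
T = 2·13/4 + 13/2 = 13

t_a=13/4 t_c=13/2 v_peak=65/4 T=13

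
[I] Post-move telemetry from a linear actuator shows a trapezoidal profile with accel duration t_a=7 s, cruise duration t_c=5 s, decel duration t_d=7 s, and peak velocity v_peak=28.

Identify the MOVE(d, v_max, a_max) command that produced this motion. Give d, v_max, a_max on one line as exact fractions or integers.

a_max = 28/7 = 4
d_a = ½·28·7 = 98; d_c = 28·5 = 140
d = 2·98 + 140 = 336
t_c = 5 > 0 so v_max = 28

d=336 v_max=28 a_max=4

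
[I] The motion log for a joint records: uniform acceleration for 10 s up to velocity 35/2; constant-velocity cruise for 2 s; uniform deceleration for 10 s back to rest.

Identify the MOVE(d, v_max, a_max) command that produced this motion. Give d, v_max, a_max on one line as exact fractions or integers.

a_max = (35/2)/10 = 7/4
d_a = ½·35/2·10 = 175/2; d_c = 35/2·2 = 35
d = 2·175/2 + 35 = 210
t_c = 2 > 0 ⇒ limit active, v_max = 35/2

d=210 v_max=35/2 a_max=7/4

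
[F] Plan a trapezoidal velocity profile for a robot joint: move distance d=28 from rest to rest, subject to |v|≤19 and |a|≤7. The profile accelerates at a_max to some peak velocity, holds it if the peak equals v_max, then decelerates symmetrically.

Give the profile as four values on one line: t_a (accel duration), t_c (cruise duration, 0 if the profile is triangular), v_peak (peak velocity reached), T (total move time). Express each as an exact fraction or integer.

t_a=2 t_c=0 v_peak=14 T=4

vₘ²/aₘ = 19²/7 = 361/7
28 < 361/7 → triangular
v_peak = √(28·7) = √196 = 14
t_a = 14/7 = 2; t_c = 0
T = 2·2 = 4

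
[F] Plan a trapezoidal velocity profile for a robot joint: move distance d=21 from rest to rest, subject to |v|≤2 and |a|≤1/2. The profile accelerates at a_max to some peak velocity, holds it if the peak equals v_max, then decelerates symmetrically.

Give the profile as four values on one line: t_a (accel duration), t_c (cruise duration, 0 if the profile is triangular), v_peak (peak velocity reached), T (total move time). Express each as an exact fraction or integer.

t_a=4 t_c=13/2 v_peak=2 T=29/2

v_max²/a_max = 2²/(1/2) = 8
21 ≥ 8 so v_max reached
t_a = 2/(1/2) = 4; v_peak = 2
d_cruise = 21 − 8 = 13; t_c = 13/2
T = 2·4 + 13/2 = 29/2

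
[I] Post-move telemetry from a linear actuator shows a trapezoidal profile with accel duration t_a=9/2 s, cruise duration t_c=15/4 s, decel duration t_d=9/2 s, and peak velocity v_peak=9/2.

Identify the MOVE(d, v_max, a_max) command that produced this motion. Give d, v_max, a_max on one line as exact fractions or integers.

d=297/8 v_max=9/2 a_max=1

a_max = (9/2)/(9/2) = 1
d_a = ½·9/2·9/2 = 81/8; d_c = 9/2·15/4 = 135/8
d = 2·81/8 + 135/8 = 297/8
t_c = 15/4 > 0 → v_max = v_peak = 9/2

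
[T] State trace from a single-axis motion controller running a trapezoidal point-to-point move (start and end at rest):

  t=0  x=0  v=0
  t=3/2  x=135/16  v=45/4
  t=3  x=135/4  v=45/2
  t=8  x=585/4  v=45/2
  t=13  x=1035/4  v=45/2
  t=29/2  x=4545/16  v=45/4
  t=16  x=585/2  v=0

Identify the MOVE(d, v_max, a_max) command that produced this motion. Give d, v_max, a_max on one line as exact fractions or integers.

d=585/2 v_max=45/2 a_max=15/2

final state: t=16, x=585/2, v=0 → d = 585/2
a_max = (45/4−0)/(3/2−0) = 15/2
max v = 45/2 over t∈[3,13] → v_max = 45/2
check: 45/2·(3+10) = 585/2 ✓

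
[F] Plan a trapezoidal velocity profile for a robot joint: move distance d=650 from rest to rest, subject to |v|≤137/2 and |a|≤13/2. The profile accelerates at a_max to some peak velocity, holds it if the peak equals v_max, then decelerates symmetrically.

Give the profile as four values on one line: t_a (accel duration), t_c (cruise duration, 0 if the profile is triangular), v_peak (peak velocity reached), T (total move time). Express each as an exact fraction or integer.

t_a=10 t_c=0 v_peak=65 T=20

v_max²/a_max = (137/2)²/(13/2) = 18769/26
650 < 18769/26 so t_c = 0
v_peak = √(650·13/2) = √4225 = 65
t_a = 65/(13/2) = 10; t_c = 0
T = 2·10 = 20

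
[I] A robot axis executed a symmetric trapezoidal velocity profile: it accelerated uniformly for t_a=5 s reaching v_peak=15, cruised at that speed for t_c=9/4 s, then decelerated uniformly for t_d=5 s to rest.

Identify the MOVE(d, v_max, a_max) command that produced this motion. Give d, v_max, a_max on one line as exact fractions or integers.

d=435/4 v_max=15 a_max=3

a_max = 15/5 = 3
d_a = ½·15·5 = 75/2; d_c = 15·9/4 = 135/4
d = 2·75/2 + 135/4 = 435/4
t_c = 9/4 > 0 so v_max = 15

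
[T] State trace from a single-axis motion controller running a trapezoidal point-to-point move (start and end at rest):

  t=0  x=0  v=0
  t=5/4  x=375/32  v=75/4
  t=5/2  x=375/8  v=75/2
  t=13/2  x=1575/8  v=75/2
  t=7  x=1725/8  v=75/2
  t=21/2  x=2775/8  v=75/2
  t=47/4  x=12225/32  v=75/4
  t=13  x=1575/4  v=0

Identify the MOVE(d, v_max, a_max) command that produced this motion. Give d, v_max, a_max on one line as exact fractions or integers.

final state: t=13, x=1575/4, v=0 → d = 1575/4
a_max = (75/4−0)/(5/4−0) = 15
max v = 75/2 over t∈[5/2,21/2] → v_max = 75/2
check: 75/2·(5/2+8) = 1575/4 ✓

d=1575/4 v_max=75/2 a_max=15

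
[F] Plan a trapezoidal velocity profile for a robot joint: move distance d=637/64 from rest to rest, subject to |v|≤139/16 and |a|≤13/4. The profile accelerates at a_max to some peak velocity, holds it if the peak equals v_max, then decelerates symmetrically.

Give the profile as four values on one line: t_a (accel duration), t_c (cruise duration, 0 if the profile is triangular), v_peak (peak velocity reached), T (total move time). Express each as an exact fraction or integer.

t_a=7/4 t_c=0 v_peak=91/16 T=7/2

vₘ²/aₘ = (139/16)²/(13/4) = 19321/832
637/64 < 19321/832 so t_c = 0
v_peak = √(637/64·13/4) = √(8281/256) = 91/16
t_a = (91/16)/(13/4) = 7/4; t_c = 0
T = 2·7/4 = 7/2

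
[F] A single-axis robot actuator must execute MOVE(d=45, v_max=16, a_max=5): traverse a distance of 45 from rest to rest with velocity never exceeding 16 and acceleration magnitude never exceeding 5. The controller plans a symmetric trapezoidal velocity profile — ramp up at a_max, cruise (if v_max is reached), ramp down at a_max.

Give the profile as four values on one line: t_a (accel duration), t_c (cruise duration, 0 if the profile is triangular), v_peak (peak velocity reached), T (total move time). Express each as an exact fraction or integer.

t_a=3 t_c=0 v_peak=15 T=6

v_max²/a_max = 16²/5 = 256/5
45 < 256/5 so t_c = 0
v_peak = √(45·5) = √225 = 15
t_a = 15/5 = 3; t_c = 0
T = 2·3 = 6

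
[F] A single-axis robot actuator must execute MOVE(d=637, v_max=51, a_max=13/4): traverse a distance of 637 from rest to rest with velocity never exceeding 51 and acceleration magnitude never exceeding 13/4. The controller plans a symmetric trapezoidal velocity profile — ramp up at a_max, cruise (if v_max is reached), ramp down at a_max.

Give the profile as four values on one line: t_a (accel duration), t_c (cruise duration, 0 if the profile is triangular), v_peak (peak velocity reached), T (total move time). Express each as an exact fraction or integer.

vₘ²/aₘ = 51²/(13/4) = 10404/13
637 < 10404/13 ⇒ no cruise
v_peak = √(637·13/4) = √(8281/4) = 91/2
t_a = (91/2)/(13/4) = 14; t_c = 0
T = 2·14 = 28

t_a=14 t_c=0 v_peak=91/2 T=28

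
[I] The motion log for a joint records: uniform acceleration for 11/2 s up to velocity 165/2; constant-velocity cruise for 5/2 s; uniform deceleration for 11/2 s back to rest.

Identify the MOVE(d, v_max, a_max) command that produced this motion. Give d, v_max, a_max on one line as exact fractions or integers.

d=660 v_max=165/2 a_max=15

a_max = (165/2)/(11/2) = 15
d_a = ½·165/2·11/2 = 1815/8; d_c = 165/2·5/2 = 825/4
d = 2·1815/8 + 825/4 = 660
t_c = 5/2 > 0 so v_max = 165/2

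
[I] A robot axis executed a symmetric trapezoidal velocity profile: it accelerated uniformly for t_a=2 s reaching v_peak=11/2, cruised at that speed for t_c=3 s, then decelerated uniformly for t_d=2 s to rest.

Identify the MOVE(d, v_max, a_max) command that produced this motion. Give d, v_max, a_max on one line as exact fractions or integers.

a_max = (11/2)/2 = 11/4
d_a = ½·11/2·2 = 11/2; d_c = 11/2·3 = 33/2
d = 2·11/2 + 33/2 = 55/2
t_c = 3 > 0 ⇒ limit active, v_max = 11/2

d=55/2 v_max=11/2 a_max=11/4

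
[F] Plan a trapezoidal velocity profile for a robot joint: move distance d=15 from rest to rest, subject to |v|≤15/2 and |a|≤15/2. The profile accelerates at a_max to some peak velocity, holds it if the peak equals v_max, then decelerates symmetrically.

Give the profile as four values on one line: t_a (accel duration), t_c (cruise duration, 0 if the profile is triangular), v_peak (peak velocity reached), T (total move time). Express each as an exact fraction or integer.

t_a=1 t_c=1 v_peak=15/2 T=3

v_max²/a_max = (15/2)²/(15/2) = 15/2
15 ≥ 15/2 ⇒ cruise phase
t_a = (15/2)/(15/2) = 1; v_peak = 15/2
d_cruise = 15 − 15/2 = 15/2; t_c = (15/2)/(15/2) = 1
T = 2·1 + 1 = 3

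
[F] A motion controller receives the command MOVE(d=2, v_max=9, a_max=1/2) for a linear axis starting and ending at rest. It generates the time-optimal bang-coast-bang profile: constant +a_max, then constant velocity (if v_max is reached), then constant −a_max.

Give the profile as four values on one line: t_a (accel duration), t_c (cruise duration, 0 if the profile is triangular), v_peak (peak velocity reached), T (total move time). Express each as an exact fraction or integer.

t_a=2 t_c=0 v_peak=1 T=4

(v_max)²/a_max = 9²/(1/2) = 162
2 < 162 → triangular
v_peak = √(2·1/2) = √1 = 1
t_a = 1/(1/2) = 2; t_c = 0
T = 2·2 = 4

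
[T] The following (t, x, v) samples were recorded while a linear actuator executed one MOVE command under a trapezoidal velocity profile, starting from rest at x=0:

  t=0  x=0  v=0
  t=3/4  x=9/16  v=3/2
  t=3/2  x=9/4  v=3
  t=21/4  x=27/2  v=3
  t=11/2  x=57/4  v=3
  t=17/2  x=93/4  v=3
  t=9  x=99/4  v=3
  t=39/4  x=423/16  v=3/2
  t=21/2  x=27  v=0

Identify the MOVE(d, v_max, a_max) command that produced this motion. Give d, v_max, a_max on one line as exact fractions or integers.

d=27 v_max=3 a_max=2

final state: t=21/2, x=27, v=0 → d = 27
a_max = (3/2−0)/(3/4−0) = 2
max v = 3 over t∈[3/2,9] → v_max = 3
check: 3·(3/2+15/2) = 27 ✓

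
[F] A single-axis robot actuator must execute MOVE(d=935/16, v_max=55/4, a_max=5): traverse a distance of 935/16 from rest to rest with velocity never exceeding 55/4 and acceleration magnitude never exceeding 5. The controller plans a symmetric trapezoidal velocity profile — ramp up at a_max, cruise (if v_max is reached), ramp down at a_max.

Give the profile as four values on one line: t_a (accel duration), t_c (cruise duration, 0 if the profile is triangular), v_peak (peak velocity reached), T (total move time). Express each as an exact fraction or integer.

t_a=11/4 t_c=3/2 v_peak=55/4 T=7

vₘ²/aₘ = (55/4)²/5 = 605/16
935/16 ≥ 605/16 so v_max reached
t_a = (55/4)/5 = 11/4; v_peak = 55/4
d_cruise = 935/16 − 605/16 = 165/8; t_c = (165/8)/(55/4) = 3/2
T = 2·11/4 + 3/2 = 7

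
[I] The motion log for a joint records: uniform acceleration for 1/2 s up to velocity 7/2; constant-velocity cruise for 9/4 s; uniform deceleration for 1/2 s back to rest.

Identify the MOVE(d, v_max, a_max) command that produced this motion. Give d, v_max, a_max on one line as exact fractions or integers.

a_max = (7/2)/(1/2) = 7
d_a = ½·7/2·1/2 = 7/8; d_c = 7/2·9/4 = 63/8
d = 2·7/8 + 63/8 = 77/8
t_c = 9/4 > 0 ⇒ limit active, v_max = 7/2

d=77/8 v_max=7/2 a_max=7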